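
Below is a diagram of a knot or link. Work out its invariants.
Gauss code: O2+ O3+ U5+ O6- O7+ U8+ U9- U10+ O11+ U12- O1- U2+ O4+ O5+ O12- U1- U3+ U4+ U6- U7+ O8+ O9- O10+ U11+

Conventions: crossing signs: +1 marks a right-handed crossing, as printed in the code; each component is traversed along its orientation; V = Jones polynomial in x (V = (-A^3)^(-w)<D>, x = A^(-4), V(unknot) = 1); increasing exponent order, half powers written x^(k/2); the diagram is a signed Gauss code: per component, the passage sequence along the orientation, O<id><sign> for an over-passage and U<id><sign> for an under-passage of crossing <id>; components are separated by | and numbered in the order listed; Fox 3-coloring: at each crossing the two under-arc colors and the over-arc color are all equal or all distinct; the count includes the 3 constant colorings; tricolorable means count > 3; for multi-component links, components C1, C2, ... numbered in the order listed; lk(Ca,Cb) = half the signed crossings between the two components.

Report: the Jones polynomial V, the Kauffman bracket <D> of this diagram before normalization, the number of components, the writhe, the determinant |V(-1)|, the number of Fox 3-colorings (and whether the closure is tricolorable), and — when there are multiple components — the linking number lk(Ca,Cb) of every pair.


Jones polynomial: V(x) = x - x^2 + 2x^3 - x^4 + x^5 - x^6
<D> = -A^-12 + A^-8 - A^-4 + 2 - A^4 + A^8; writhe +4
components 1, writhe +4 (12 crossings)
3-colorings: 3 of 3^12, det 7 — not tricolorable
note: det 7 = |V(-1)|; not divisible by 3, so not tricolorable


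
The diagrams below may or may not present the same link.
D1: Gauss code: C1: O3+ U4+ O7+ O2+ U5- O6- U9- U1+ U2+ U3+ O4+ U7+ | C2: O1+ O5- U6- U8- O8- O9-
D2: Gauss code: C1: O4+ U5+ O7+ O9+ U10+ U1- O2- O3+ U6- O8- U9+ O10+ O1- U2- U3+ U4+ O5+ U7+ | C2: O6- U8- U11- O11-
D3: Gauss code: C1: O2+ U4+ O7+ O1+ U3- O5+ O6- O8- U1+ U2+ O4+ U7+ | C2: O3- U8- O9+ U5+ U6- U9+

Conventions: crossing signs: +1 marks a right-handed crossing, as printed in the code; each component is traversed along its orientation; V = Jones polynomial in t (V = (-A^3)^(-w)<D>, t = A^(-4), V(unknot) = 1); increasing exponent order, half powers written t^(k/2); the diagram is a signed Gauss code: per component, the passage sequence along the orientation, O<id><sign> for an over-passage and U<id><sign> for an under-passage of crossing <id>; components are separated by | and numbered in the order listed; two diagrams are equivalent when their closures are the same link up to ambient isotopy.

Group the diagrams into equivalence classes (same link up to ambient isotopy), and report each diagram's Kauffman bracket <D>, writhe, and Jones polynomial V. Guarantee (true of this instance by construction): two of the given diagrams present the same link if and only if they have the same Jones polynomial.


equivalence classes: {D1, D2, D3}
D1 (bracket -A^-11 + A^-7 - A^-3 + 2A + A^9; 9 crossings at w = +1): V = -t^(-3/2) - 2t^(1/2) + t^(3/2) - t^(5/2) + t^(7/2)
D2 (bracket -A^-11 + A^-7 - A^-3 + 2A + A^9; 11 crossings at w = +1): V = -t^(-3/2) - 2t^(1/2) + t^(3/2) - t^(5/2) + t^(7/2)
V(D3) = -t^(-3/2) - 2t^(1/2) + t^(3/2) - t^(5/2) + t^(7/2)  (w +3, c 9, <D> = -A^-5 + A^-1 - A^3 + 2A^7 + A^15)
observation: all 3 diagrams share one V(t), hence one class


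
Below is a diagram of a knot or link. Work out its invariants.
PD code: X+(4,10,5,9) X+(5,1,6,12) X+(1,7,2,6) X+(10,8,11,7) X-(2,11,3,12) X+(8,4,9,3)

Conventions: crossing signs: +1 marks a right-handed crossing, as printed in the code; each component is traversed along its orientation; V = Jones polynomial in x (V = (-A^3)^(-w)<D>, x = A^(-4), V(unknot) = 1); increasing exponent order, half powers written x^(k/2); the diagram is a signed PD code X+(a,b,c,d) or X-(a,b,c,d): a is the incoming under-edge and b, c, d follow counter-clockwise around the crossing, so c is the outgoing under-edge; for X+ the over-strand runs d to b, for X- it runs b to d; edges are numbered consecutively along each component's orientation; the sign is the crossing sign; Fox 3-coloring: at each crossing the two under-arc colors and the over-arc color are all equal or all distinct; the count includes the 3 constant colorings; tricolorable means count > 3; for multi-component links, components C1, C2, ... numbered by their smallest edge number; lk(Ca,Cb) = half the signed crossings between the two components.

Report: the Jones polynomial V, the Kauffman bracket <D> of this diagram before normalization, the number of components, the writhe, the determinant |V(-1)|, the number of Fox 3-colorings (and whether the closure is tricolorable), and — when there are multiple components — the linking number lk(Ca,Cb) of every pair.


V = x - x^2 + 2x^3 - x^4 + x^5 - x^6
<D> = -A^-12 + A^-8 - A^-4 + 2 - A^4 + A^8 (w = +4)
1 component over 6 crossings, w = +4
3 Fox colorings among 3^6, |V(-1)| = 7: not tricolorable
why: w = +4 (over 6 crossings) is diagram-only; (-A^3)^(-4) removes it from V


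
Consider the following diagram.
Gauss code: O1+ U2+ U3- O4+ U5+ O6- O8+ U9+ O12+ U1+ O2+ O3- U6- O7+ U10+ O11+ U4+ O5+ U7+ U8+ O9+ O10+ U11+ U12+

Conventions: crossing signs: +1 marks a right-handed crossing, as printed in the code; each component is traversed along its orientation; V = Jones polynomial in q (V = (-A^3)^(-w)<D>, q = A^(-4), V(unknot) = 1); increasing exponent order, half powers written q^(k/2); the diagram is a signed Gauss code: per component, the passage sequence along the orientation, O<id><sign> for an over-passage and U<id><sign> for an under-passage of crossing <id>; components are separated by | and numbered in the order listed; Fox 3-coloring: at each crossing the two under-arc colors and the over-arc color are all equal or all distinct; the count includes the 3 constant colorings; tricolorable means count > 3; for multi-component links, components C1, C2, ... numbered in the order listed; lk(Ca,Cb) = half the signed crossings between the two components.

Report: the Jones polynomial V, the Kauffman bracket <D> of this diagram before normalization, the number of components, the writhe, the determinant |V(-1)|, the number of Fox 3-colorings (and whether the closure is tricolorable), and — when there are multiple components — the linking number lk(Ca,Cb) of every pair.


Jones polynomial: V(q) = q^3 + q^6 - q^7 + q^8 - q^9 + q^10 - q^11
<D> = -A^-20 + A^-16 - A^-12 + A^-8 - A^-4 + 1 + A^12; writhe +8
components 1, writhe +8 (12 crossings)
3-colorings: 3 of 3^12, det 5 — not tricolorable
note: w = +8 shifts under R1 moves; the (-A^3)^(-8) factor cancels that in V


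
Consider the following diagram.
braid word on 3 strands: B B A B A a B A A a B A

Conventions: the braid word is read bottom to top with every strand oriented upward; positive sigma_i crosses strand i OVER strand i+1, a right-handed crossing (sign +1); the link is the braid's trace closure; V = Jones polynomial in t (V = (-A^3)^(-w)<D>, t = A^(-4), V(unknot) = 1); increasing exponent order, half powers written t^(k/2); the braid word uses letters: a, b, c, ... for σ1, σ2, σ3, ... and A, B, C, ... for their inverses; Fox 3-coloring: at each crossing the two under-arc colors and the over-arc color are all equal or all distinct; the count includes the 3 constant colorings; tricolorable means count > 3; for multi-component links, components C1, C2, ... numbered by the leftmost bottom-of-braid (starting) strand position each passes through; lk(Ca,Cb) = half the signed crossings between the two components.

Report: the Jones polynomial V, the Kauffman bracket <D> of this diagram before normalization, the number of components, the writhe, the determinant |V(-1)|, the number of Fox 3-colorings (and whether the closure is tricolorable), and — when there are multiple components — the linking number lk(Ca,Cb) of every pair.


Jones polynomial: V(t) = -t^-8 + t^-5 + t^-3
<D> = A^-12 + A^-4 - A^8; writhe -8
components 1, writhe -8 (12 crossings)
3-colorings: 9 of 3^12, det 3 — tricolorable
note: V spans 5 powers of t: at least 5 crossings in any diagram


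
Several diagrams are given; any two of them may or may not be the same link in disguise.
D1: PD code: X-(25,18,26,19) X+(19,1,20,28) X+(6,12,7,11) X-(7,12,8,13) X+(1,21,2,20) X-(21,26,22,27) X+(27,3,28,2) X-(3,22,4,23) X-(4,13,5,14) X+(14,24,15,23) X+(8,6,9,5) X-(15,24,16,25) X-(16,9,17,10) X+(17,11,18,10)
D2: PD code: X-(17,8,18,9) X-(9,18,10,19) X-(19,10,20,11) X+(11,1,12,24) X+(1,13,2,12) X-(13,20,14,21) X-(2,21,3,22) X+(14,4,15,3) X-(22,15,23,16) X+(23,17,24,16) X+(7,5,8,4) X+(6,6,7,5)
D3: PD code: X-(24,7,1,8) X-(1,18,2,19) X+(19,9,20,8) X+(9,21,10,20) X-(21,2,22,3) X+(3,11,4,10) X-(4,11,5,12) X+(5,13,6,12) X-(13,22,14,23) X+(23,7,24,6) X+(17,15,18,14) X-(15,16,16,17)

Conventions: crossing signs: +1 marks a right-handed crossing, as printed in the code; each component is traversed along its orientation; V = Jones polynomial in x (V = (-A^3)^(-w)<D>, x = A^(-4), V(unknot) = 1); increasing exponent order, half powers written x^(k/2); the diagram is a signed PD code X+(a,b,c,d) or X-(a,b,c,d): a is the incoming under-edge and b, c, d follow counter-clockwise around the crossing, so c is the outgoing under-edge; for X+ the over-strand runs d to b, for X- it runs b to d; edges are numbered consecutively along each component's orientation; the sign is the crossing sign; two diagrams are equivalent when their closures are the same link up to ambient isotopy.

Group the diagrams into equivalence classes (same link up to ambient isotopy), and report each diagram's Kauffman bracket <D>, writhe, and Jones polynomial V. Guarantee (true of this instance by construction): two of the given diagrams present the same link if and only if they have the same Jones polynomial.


grouping into links: {D1, D3} | {D2}
V(D1) = -x^-3 + 2x^-2 - 2x^-1 + 3 - 2x + 2x^2 - x^3  (w 0, c 14, <D> = -A^-12 + 2A^-8 - 2A^-4 + 3 - 2A^4 + 2A^8 - A^12)
D2 (bracket 1; 12 crossings at w = 0): V = 1
V(D3) = -x^-3 + 2x^-2 - 2x^-1 + 3 - 2x + 2x^2 - x^3  [12 crossings, <D> = -A^-12 + 2A^-8 - 2A^-4 + 3 - 2A^4 + 2A^8 - A^12, w = 0]
why: comparing 3 Jones polynomials yields 2 groups


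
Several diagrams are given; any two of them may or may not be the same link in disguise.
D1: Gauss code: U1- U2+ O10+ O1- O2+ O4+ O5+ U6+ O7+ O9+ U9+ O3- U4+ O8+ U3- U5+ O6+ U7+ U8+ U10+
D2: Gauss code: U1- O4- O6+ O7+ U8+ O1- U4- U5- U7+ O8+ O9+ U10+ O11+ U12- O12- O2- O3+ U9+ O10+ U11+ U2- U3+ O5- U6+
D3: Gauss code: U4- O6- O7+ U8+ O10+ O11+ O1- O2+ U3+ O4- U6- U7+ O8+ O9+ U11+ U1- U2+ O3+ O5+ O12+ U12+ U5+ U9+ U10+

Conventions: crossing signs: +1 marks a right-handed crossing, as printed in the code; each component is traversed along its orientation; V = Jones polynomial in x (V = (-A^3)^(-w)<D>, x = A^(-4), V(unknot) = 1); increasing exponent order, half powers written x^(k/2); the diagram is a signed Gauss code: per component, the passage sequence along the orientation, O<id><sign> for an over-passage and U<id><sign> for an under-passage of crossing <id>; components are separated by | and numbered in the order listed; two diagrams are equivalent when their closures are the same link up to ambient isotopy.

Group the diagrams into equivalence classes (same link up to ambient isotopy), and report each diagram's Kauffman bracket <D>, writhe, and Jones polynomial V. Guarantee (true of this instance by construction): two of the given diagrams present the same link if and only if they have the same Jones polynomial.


classes: {D1} | {D2} | {D3}
V(D1) = x - x^2 + 2x^3 - x^4 + x^5 - x^6  [10 crossings, <D> = -A^-6 + A^-2 - A^2 + 2A^6 - A^10 + A^14, w = +6]
V(D2) = x^-1 - 1 + 2x - 3x^2 + 3x^3 - 2x^4 + 2x^5 - x^6  (w +2, c 12, <D> = -A^-18 + 2A^-14 - 2A^-10 + 3A^-6 - 3A^-2 + 2A^2 - A^6 + A^10)
V(D3) = x + x^3 - x^4  (w +6, c 12, <D> = -A^2 + A^6 + A^14)
insight: comparing 3 Jones polynomials yields 3 groups


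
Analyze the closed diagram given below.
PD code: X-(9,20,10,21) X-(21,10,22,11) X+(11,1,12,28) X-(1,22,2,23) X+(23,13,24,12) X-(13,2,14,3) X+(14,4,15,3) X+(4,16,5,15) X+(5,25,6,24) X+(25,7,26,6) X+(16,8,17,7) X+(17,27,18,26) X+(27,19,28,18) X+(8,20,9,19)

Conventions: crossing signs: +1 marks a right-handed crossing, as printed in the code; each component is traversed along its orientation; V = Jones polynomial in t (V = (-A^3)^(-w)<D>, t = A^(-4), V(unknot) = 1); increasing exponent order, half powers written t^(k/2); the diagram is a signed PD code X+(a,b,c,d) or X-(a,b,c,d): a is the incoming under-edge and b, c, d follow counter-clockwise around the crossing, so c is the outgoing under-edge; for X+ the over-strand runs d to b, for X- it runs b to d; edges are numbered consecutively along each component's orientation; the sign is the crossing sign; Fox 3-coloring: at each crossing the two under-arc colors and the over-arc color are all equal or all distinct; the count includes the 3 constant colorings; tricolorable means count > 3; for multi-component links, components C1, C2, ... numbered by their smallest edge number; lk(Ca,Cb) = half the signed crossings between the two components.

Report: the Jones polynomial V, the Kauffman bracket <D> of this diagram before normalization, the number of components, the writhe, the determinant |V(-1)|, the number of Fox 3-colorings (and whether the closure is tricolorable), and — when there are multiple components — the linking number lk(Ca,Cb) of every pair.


V(t) = t^2 + 2t^4 - 2t^5 + t^6 - 2t^7 + t^8
bracket: A^-14 - 2A^-10 + A^-6 - 2A^-2 + 2A^2 + A^10, w = +6
1 component, writhe +6, over 14 crossings
det 9, colorings 27 of 3^14 — tricolorable
observation: |V(-1)| = 9: so tricolorable, since 3 divides 9


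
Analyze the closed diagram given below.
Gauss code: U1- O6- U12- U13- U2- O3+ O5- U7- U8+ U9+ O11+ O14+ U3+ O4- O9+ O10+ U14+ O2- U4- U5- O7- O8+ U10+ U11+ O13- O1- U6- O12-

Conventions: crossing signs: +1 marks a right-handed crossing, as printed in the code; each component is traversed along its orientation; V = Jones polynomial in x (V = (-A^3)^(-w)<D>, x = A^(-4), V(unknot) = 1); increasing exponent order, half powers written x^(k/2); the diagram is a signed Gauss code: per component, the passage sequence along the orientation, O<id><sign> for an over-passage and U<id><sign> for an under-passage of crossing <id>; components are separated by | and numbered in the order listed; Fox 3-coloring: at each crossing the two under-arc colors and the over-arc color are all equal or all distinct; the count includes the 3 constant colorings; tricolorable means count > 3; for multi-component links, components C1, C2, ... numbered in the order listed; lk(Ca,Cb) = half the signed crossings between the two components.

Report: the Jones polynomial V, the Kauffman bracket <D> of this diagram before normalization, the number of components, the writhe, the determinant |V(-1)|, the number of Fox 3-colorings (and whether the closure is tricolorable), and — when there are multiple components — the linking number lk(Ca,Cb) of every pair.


V(x) = -x^-3 + x^-2 - x^-1 + 3 - x + x^2 - x^3
bracket: -A^-18 + A^-14 - A^-10 + 3A^-6 - A^-2 + A^2 - A^6, w = -2
1 component, writhe -2, over 14 crossings
det 9, colorings 27 of 3^14 — tricolorable
observation: det 9 = |V(-1)|; divisible by 3, so tricolorable


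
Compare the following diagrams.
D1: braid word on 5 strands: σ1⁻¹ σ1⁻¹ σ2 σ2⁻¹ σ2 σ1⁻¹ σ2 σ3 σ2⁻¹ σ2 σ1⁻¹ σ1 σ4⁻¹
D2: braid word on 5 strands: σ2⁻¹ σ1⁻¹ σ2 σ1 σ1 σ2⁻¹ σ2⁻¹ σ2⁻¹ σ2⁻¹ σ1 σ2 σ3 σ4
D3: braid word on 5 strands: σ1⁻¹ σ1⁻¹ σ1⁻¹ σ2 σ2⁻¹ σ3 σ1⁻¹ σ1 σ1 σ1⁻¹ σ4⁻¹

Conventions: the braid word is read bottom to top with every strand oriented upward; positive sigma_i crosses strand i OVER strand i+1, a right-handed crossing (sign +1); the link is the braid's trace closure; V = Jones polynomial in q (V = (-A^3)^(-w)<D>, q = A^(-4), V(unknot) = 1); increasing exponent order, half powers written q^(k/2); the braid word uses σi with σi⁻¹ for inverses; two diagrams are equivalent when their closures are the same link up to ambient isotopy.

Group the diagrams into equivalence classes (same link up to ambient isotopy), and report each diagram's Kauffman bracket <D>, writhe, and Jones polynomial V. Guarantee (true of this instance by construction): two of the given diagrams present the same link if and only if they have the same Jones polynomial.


classes: {D1} | {D2} | {D3}
V(D1) = q^(-7/2) - 2q^(-5/2) + q^(-3/2) - 2q^(-1/2) + q^(1/2) - q^(3/2)  [13 crossings, <D> = A^-9 - A^-5 + 2A^-1 - A^3 + 2A^7 - A^11, w = -1]
V(D2) = q^(-7/2) - q^(-5/2) + q^(-3/2) - 2q^(-1/2) - q^(3/2)  [13 crossings, <D> = A^-3 + 2A^5 - A^9 + A^13 - A^17, w = +1]
V(D3) = q^(-9/2) - q^(-5/2) - q^(-3/2) - q^(-1/2)  [11 crossings, <D> = A^-7 + A^-3 + A - A^9, w = -3]
note: comparing 3 Jones polynomials yields 3 groups


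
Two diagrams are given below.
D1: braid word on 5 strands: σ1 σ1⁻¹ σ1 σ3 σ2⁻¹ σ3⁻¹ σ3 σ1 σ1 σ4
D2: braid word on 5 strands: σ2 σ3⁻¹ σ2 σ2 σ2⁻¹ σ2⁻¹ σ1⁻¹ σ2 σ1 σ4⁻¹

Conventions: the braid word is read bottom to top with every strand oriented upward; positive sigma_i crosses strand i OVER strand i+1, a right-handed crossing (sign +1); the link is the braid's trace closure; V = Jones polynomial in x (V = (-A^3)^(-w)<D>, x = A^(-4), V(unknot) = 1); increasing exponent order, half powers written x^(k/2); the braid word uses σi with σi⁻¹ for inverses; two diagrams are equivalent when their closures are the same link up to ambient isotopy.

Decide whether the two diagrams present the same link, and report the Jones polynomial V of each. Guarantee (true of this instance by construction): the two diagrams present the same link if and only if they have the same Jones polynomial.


same link: no
V(D1) = x + x^3 - x^4  [10 crossings, <D> = -A^-4 + 1 + A^8, w = +4]
V(D2) = 1  (w 0, c 10, <D> = 1)
note: V(x) takes 2 values over 2 diagrams, fixing the grouping


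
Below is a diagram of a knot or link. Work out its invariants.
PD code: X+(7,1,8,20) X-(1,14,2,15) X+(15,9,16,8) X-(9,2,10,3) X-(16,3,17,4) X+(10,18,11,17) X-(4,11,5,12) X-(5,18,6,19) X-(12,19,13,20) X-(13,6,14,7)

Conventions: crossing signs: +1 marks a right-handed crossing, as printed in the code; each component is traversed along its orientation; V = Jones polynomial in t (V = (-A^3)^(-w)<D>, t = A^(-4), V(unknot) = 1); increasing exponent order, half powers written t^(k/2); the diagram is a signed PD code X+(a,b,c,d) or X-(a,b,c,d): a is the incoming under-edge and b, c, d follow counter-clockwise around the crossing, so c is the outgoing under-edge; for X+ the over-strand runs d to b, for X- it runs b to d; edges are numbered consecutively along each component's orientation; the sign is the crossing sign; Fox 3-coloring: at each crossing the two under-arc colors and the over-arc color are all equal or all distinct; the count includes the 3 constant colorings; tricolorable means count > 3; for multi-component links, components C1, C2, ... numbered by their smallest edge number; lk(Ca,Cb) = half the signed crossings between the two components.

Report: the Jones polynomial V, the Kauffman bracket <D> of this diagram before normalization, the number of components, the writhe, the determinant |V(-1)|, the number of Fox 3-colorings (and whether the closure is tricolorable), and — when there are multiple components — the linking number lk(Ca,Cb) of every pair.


V(t) = t^-7 - 2t^-6 + 2t^-5 - 3t^-4 + 3t^-3 - 2t^-2 + 2t^-1
bracket: 2A^-8 - 2A^-4 + 3 - 3A^4 + 2A^8 - 2A^12 + A^16, w = -4
1 component, writhe -4, over 10 crossings
det 15, colorings 9 of 3^10 — tricolorable
observation: |V(-1)| = 15: so tricolorable, since 3 divides 15


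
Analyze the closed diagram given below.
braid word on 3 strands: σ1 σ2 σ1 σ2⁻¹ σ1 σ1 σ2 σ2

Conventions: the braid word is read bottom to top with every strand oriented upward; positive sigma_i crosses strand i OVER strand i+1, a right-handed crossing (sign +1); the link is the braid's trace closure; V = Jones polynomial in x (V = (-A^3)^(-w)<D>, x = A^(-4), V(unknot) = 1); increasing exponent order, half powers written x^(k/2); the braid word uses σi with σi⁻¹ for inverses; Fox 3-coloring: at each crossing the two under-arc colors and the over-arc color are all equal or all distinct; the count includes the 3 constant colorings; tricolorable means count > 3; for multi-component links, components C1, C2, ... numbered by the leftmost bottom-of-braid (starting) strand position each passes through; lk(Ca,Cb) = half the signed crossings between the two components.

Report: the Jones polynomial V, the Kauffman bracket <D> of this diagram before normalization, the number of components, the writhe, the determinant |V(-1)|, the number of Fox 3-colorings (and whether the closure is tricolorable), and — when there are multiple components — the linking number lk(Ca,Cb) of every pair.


V(x) = x^2 + 2x^4 - 2x^5 + x^6 - 2x^7 + x^8
bracket: A^-14 - 2A^-10 + A^-6 - 2A^-2 + 2A^2 + A^10, w = +6
1 component, writhe +6, over 8 crossings
det 9, colorings 27 of 3^8 — tricolorable
observation: the span of V is 6, forcing >= 6 crossings in any diagram


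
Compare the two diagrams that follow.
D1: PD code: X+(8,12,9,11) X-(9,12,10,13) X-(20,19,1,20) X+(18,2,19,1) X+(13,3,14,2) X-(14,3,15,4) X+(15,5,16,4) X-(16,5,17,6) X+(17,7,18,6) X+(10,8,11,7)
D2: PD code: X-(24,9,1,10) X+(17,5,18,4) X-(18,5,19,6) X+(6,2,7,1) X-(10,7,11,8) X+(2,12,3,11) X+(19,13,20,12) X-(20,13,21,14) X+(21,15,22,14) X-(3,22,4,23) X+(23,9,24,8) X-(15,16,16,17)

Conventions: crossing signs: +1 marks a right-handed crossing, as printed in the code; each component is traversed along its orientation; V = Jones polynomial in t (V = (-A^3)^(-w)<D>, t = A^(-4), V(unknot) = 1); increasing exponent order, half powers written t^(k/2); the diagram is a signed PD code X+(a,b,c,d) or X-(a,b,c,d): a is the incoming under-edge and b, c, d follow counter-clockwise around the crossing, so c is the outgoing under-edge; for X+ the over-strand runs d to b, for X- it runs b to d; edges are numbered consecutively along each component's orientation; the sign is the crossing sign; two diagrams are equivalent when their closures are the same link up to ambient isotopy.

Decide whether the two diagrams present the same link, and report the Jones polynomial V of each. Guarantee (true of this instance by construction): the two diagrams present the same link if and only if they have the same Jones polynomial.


same link: yes
V(D1) = 1  [10 crossings, <D> = A^6, w = +2]
D2 (bracket 1; 12 crossings at w = 0): V = 1
note: Reidemeister moves carry D1 (10 crossings) to D2 (12)


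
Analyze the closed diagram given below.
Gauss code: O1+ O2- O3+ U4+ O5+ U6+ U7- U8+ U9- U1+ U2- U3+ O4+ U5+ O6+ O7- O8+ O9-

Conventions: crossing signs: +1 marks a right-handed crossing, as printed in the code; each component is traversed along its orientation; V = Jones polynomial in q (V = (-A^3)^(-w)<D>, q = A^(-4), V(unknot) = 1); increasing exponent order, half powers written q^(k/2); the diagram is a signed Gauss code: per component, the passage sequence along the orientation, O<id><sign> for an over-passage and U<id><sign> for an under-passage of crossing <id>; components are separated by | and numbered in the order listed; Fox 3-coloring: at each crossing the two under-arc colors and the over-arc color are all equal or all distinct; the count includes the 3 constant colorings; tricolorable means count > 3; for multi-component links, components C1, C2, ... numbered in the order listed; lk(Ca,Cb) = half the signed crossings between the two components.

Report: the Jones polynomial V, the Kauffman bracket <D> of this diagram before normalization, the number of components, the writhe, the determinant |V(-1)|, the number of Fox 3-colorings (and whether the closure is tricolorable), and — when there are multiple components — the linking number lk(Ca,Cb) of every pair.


Jones polynomial: V(q) = q + q^3 - q^4
<D> = A^-7 - A^-3 - A^5; writhe +3
components 1, writhe +3 (9 crossings)
3-colorings: 9 of 3^9, det 3 — tricolorable
note: V spans 3 powers of q: at least 3 crossings in any diagram


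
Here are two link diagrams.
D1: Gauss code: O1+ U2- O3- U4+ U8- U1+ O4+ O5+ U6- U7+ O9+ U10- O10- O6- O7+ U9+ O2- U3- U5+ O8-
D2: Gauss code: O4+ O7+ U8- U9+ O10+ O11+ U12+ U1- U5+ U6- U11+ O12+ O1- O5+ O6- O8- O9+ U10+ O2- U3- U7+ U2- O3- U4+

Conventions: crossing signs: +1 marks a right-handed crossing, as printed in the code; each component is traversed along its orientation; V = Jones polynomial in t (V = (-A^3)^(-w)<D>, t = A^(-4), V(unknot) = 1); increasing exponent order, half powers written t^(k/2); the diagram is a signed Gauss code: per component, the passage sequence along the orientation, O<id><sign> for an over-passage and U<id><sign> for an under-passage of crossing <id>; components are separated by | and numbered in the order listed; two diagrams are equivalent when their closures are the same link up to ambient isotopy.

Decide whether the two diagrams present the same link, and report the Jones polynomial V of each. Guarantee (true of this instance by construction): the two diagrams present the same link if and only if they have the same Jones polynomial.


same link: yes
V(D1) = 1  [10 crossings, <D> = 1, w = 0]
D2 (bracket A^6; 12 crossings at w = +2): V = 1
note: from 10 to 12 crossings by R-moves: one link, two diagrams


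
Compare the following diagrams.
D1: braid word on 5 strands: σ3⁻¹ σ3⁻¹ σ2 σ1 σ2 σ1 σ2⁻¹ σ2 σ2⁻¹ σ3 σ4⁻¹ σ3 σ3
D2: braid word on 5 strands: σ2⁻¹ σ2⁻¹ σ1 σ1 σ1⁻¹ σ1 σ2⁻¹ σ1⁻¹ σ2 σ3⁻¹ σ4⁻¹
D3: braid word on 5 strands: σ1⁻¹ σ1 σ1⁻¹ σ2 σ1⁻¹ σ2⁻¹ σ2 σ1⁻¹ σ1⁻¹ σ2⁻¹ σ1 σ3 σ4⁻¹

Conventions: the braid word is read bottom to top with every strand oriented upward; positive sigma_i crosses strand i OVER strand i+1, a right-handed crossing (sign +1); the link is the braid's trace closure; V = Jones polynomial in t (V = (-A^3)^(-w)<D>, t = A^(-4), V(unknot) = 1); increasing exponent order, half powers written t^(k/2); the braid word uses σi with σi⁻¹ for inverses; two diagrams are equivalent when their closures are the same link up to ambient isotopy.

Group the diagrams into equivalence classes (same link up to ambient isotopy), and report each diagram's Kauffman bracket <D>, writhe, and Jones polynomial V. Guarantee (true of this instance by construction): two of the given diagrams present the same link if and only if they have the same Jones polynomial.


grouping into links: {D1} | {D2} | {D3}
V(D1) = -t^(1/2) - t^(5/2)  (w +3, c 13, <D> = A^-1 + A^7)
V(D2) = -t^(-1/2) - t^(1/2)  (w -3, c 11, <D> = A^-11 + A^-7)
V(D3) = t^(-9/2) - t^(-5/2) - t^(-3/2) - t^(-1/2)  (w -3, c 13, <D> = A^-7 + A^-3 + A - A^9)
key observation: comparing 3 Jones polynomials yields 3 groups


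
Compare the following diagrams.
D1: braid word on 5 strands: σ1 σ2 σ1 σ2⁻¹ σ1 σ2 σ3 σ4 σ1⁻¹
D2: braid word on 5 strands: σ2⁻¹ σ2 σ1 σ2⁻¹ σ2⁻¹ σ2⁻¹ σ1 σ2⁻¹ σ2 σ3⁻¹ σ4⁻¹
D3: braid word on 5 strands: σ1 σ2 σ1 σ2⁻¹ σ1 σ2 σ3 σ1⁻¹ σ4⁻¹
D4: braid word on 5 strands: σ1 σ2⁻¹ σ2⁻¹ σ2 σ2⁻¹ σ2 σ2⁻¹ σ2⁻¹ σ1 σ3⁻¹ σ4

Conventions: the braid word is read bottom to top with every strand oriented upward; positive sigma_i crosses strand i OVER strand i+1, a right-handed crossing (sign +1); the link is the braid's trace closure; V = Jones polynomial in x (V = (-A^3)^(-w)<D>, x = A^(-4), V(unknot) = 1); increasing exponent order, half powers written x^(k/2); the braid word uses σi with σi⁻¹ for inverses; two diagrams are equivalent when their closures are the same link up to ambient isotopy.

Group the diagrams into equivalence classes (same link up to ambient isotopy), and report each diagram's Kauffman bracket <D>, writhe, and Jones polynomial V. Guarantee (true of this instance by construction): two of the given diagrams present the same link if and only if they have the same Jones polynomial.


classes: {D1, D3} | {D2, D4}
V(D1) = -x^(1/2) + x^(3/2) - x^(5/2) - x^(9/2)  [9 crossings, <D> = A^-3 + A^5 - A^9 + A^13, w = +5]
V(D2) = x^(-7/2) - x^(-5/2) + x^(-3/2) - 2x^(-1/2) - x^(3/2)  [11 crossings, <D> = A^-15 + 2A^-7 - A^-3 + A - A^5, w = -3]
D3 (bracket A^-9 + A^-1 - A^3 + A^7; 9 crossings at w = +3): V = -x^(1/2) + x^(3/2) - x^(5/2) - x^(9/2)
V(D4) = x^(-7/2) - x^(-5/2) + x^(-3/2) - 2x^(-1/2) - x^(3/2)  (w -1, c 11, <D> = A^-9 + 2A^-1 - A^3 + A^7 - A^11)
note: 2 values of V(x) split the 4 diagrams


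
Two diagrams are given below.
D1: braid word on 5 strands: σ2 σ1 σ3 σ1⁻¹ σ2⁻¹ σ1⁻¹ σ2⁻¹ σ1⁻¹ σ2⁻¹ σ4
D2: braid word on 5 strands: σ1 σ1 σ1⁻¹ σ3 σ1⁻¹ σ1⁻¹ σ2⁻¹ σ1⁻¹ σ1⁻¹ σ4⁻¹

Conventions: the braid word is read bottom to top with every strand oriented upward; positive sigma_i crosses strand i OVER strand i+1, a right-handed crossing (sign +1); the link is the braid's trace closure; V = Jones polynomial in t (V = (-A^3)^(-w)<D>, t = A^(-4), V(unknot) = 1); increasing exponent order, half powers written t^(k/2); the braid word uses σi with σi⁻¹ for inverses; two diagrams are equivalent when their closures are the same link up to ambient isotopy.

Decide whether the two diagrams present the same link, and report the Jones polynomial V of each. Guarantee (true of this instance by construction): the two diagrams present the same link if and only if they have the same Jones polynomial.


equivalent: yes
D1 (bracket A^-2 + A^6 - A^10; 10 crossings at w = -2): V = -t^-4 + t^-3 + t^-1
V(D2) = -t^-4 + t^-3 + t^-1  (w -4, c 10, <D> = A^-8 + 1 - A^4)
key observation: one V(t) for all 2 diagrams — one class (guaranteed)


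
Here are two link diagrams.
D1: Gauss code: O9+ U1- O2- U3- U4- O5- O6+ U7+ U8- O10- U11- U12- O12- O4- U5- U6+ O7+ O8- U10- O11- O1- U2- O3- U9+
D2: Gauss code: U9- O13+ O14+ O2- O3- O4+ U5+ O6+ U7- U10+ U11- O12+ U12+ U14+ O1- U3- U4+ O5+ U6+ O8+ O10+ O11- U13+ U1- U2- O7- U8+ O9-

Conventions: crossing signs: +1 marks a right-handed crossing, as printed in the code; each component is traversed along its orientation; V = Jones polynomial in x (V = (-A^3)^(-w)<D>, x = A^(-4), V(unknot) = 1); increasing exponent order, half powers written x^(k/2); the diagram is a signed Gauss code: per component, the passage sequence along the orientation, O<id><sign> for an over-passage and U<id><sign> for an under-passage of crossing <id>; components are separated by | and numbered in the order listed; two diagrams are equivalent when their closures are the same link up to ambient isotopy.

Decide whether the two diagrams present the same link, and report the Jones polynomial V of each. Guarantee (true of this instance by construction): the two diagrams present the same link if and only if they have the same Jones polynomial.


equivalent: no
D1 (bracket A^-10 + 2A^-2 - 2A^2 + A^6 - 2A^10 + A^14; 12 crossings at w = -6): V = x^-8 - 2x^-7 + x^-6 - 2x^-5 + 2x^-4 + x^-2
D2 (bracket A^-14 - 2A^-10 + 2A^-6 - 2A^-2 + 2A^2 - A^6 + A^10; 14 crossings at w = +2): V = x^-1 - 1 + 2x - 2x^2 + 2x^3 - 2x^4 + x^5
key observation: comparing 2 Jones polynomials yields 2 groups


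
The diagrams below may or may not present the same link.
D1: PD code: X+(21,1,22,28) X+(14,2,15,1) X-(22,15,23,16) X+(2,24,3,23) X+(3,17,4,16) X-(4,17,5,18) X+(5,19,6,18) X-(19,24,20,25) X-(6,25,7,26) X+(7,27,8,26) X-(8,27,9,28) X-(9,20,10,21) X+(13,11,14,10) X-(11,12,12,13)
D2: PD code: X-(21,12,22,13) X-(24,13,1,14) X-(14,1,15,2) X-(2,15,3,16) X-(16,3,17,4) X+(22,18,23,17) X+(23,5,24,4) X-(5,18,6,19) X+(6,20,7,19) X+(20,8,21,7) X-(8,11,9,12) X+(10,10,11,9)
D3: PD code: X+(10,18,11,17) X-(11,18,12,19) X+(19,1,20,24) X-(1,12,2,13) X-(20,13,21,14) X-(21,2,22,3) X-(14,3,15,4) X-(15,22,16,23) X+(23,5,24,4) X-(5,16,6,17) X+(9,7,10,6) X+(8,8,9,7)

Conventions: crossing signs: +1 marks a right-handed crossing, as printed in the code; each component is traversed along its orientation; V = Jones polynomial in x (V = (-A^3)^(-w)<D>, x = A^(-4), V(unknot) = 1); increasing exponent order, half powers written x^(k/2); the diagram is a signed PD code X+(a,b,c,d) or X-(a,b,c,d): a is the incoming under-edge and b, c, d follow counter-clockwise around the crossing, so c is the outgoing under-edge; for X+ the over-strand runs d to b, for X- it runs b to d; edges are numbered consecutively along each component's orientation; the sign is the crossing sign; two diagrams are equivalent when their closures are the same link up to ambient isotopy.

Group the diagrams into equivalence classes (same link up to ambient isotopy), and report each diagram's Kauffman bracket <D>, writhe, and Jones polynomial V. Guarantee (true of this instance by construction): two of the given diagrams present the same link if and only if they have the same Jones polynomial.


equivalence classes: {D1} | {D2} | {D3}
D1 (bracket 1; 14 crossings at w = 0): V = 1
V(D2) = -x^-4 + x^-3 + x^-1  (w -2, c 12, <D> = A^-2 + A^6 - A^10)
D3 (bracket A^-2 - A^2 + 2A^6 - A^10 + A^14 - A^18; 12 crossings at w = -2): V = -x^-6 + x^-5 - x^-4 + 2x^-3 - x^-2 + x^-1
key observation: V(x) takes 3 values over 3 diagrams, fixing the grouping


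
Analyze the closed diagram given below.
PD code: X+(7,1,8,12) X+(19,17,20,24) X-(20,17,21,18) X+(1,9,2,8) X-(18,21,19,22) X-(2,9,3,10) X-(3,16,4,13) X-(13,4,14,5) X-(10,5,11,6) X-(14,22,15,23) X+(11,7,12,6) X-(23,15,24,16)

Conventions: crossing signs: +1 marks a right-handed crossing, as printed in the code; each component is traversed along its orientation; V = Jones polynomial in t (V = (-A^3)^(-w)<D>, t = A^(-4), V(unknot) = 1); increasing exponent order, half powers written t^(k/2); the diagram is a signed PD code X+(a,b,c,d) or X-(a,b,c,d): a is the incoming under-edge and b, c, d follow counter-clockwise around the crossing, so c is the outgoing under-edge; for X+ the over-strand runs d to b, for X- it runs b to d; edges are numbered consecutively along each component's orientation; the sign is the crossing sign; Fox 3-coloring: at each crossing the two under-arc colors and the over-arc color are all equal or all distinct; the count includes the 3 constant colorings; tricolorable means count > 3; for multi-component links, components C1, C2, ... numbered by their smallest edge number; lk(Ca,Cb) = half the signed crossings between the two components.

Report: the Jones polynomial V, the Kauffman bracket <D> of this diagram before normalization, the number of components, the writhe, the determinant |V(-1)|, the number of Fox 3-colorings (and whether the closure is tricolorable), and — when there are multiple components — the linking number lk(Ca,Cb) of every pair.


V = t^-5 + 2t^-3 + t^-1
<D> = A^-8 + 2 + A^8 (w = -4)
3 components over 12 crossings, w = -4
lk(C1,C2): -1
lk(C1,C3) = 0
linking number lk(C2,C3) = -1
3 Fox colorings among 3^12, |V(-1)| = 4: not tricolorable
why: span 4 respects span(V) <= c + mu - 1 = 14 for this 3-component diagram


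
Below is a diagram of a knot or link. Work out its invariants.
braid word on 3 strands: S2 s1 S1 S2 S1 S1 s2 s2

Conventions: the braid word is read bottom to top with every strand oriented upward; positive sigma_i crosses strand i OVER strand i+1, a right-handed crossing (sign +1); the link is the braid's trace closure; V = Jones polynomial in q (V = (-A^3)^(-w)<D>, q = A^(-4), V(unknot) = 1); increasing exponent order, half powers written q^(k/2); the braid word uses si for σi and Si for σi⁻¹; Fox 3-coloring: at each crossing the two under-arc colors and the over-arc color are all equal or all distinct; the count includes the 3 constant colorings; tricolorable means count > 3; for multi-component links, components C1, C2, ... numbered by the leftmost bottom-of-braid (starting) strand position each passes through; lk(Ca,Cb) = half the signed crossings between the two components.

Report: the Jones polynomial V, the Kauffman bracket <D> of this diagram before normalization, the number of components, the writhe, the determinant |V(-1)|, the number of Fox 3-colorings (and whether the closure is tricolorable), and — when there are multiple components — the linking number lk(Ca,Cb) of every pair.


Jones polynomial: V(q) = q^-3 + q^-2 + q^-1 + 1
<D> = A^-6 + A^-2 + A^2 + A^6; writhe -2
components 3, writhe -2 (8 crossings)
linking number lk(C1,C2) = -1
lk(C1,C3): 0
lk(C2,C3) = 0
3-colorings: 9 of 3^8, det 0 — tricolorable
note: the word shrinks to σ2⁻¹ σ2⁻¹ σ1⁻¹ σ1⁻¹ σ2 σ2 after cancelling


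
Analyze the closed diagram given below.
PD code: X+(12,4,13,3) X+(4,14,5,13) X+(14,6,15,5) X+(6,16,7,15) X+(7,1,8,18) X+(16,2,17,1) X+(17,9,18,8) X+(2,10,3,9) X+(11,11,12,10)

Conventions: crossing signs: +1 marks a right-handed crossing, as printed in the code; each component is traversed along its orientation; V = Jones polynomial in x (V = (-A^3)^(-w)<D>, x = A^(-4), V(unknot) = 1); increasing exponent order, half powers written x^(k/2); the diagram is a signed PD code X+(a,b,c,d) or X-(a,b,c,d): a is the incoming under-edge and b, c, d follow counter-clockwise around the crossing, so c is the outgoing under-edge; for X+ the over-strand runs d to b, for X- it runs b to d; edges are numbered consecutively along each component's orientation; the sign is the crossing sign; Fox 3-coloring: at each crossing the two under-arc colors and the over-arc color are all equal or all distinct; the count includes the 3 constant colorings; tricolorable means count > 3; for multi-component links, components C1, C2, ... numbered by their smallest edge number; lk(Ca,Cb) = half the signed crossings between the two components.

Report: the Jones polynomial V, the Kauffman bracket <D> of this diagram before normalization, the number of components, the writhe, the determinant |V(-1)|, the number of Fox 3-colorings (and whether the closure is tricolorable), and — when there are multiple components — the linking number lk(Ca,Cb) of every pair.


V = x^3 + x^5 - x^6 + x^7 - x^8 + x^9 - x^10
<D> = A^-13 - A^-9 + A^-5 - A^-1 + A^3 - A^7 - A^15 (w = +9)
1 component over 9 crossings, w = +9
3 Fox colorings among 3^9, |V(-1)| = 7: not tricolorable
why: the span of V is 7, forcing >= 7 crossings in any diagram


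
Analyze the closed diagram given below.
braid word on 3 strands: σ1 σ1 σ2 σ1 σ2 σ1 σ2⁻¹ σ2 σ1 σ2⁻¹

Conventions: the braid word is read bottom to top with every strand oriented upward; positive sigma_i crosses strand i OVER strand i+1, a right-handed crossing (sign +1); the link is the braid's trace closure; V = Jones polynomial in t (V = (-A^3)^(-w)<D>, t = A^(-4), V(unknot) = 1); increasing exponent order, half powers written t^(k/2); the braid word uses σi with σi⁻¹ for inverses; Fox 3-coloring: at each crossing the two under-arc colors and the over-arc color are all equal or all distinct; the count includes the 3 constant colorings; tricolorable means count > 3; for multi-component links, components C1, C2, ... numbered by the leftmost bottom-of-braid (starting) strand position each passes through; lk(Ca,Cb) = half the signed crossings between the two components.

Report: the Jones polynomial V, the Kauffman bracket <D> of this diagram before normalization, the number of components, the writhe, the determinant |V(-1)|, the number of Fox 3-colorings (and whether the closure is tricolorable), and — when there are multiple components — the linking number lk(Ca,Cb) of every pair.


Jones polynomial: V(t) = t^2 + 2t^4 - 2t^5 + t^6 - 2t^7 + t^8
<D> = A^-14 - 2A^-10 + A^-6 - 2A^-2 + 2A^2 + A^10; writhe +6
components 1, writhe +6 (10 crossings)
3-colorings: 27 of 3^10, det 9 — tricolorable
note: w = +6 shifts under R1 moves; the (-A^3)^(-6) factor cancels that in V


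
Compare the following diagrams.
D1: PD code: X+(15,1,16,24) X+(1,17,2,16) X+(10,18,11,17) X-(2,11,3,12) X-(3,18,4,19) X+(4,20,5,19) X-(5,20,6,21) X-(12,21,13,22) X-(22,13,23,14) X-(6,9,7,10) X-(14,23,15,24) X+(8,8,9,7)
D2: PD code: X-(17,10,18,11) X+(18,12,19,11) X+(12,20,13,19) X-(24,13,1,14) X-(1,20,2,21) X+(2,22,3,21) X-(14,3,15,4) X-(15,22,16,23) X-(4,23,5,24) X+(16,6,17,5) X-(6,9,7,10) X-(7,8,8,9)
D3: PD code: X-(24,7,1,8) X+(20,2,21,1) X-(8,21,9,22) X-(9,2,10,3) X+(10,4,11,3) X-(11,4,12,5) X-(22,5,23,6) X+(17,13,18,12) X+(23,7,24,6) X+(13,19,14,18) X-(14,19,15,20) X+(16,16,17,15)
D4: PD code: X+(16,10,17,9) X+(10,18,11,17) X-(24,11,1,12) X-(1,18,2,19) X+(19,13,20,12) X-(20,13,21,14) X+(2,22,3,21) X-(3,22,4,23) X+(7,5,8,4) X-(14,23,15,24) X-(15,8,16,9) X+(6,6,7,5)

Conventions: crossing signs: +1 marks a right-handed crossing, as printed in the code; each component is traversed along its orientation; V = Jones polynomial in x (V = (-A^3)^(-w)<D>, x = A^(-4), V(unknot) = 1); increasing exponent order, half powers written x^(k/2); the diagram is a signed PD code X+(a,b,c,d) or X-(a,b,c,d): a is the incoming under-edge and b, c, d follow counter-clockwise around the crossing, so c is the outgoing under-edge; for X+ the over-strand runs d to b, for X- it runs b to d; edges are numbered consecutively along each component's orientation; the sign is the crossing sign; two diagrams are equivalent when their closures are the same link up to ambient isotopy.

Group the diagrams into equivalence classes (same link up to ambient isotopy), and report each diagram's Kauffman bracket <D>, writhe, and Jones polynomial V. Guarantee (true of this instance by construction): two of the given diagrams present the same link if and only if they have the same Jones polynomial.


grouping into links: {D1, D2, D3, D4}
V(D1) = 1  (w -2, c 12, <D> = A^-6)
V(D2) = 1  (w -4, c 12, <D> = A^-12)
V(D3) = 1  (w 0, c 12, <D> = 1)
V(D4) = 1  [12 crossings, <D> = 1, w = 0]
why: one V(x) for all 4 diagrams — one class (guaranteed)
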